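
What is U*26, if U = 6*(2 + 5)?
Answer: 1092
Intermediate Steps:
U = 42 (U = 6*7 = 42)
U*26 = 42*26 = 1092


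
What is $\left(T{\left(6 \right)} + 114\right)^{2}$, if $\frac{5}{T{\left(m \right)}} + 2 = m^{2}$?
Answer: $\frac{15062161}{1156} \approx 13030.0$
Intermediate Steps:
$T{\left(m \right)} = \frac{5}{-2 + m^{2}}$
$\left(T{\left(6 \right)} + 114\right)^{2} = \left(\frac{5}{-2 + 6^{2}} + 114\right)^{2} = \left(\frac{5}{-2 + 36} + 114\right)^{2} = \left(\frac{5}{34} + 114\right)^{2} = \left(\frac{3881}{34}\right)^{2} = \frac{15062161}{1156}$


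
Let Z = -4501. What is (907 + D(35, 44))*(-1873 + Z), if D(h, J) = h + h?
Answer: -6227398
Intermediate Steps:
D(h, J) = 2*h
(907 + D(35, 44))*(-1873 + Z) = (907 + 2*35)*(-1873 - 4501) = (907 + 70)*(-6374) = 977*(-6374) = -6227398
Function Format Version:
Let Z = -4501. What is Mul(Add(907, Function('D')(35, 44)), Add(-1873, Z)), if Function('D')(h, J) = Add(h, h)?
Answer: -6227398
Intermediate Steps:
Function('D')(h, J) = Mul(2, h)
Mul(Add(907, Function('D')(35, 44)), Add(-1873, Z)) = Mul(Add(907, Mul(2, 35)), Add(-1873, -4501)) = Mul(Add(907, 70), -6374) = Mul(977, -6374) = -6227398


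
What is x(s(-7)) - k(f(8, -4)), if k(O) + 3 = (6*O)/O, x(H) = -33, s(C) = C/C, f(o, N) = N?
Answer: -36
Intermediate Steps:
s(C) = 1
k(O) = 3 (k(O) = -3 + (6*O)/O = -3 + 6 = 3)
x(s(-7)) - k(f(8, -4)) = -33 - 1*3 = -33 - 3 = -36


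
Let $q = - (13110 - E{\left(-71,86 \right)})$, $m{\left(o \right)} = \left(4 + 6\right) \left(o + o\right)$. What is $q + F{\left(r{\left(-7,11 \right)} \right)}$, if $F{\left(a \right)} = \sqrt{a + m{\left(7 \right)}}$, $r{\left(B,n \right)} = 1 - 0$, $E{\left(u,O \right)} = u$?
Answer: $-13181 + \sqrt{141} \approx -13169.0$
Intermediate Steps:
$r{\left(B,n \right)} = 1$ ($r{\left(B,n \right)} = 1 + 0 = 1$)
$m{\left(o \right)} = 20 o$ ($m{\left(o \right)} = 10 \cdot 2 o = 20 o$)
$F{\left(a \right)} = \sqrt{140 + a}$ ($F{\left(a \right)} = \sqrt{a + 20 \cdot 7} = \sqrt{a + 140} = \sqrt{140 + a}$)
$q = -13181$ ($q = - (13110 - -71) = - (13110 + 71) = \left(-1\right) 13181 = -13181$)
$q + F{\left(r{\left(-7,11 \right)} \right)} = -13181 + \sqrt{140 + 1} = -13181 + \sqrt{141}$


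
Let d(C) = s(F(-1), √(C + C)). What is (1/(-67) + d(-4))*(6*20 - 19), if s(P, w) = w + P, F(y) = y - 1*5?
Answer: -40703/67 + 202*I*√2 ≈ -607.51 + 285.67*I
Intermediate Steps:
F(y) = -5 + y (F(y) = y - 5 = -5 + y)
s(P, w) = P + w
d(C) = -6 + √2*√C (d(C) = (-5 - 1) + √(C + C) = -6 + √(2*C) = -6 + √2*√C)
(1/(-67) + d(-4))*(6*20 - 19) = (1/(-67) + (-6 + √2*√(-4)))*(6*20 - 19) = (-1/67 + (-6 + √2*(2*I)))*(120 - 19) = (-1/67 + (-6 + 2*I*√2))*101 = (-403/67 + 2*I*√2)*101 = -40703/67 + 202*I*√2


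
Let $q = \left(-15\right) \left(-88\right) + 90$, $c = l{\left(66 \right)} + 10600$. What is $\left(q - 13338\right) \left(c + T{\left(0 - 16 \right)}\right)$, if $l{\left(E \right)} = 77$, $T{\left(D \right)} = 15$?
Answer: $-127534176$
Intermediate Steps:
$c = 10677$ ($c = 77 + 10600 = 10677$)
$q = 1410$ ($q = 1320 + 90 = 1410$)
$\left(q - 13338\right) \left(c + T{\left(0 - 16 \right)}\right) = \left(1410 - 13338\right) \left(10677 + 15\right) = \left(-11928\right) 10692 = -127534176$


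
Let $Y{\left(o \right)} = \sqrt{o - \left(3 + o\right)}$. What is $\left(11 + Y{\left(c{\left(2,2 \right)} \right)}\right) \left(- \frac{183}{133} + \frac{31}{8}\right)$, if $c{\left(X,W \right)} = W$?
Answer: $\frac{29249}{1064} + \frac{2659 i \sqrt{3}}{1064} \approx 27.49 + 4.3285 i$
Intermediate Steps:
$Y{\left(o \right)} = i \sqrt{3}$ ($Y{\left(o \right)} = \sqrt{-3} = i \sqrt{3}$)
$\left(11 + Y{\left(c{\left(2,2 \right)} \right)}\right) \left(- \frac{183}{133} + \frac{31}{8}\right) = \left(11 + i \sqrt{3}\right) \left(- \frac{183}{133} + \frac{31}{8}\right) = \left(11 + i \sqrt{3}\right) \frac{2659}{1064} = \frac{29249}{1064} + \frac{2659 i \sqrt{3}}{1064}$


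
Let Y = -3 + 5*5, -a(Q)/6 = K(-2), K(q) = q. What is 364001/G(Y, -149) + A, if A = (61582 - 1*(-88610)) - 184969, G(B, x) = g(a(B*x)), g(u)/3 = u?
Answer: -887971/36 ≈ -24666.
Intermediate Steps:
a(Q) = 12 (a(Q) = -6*(-2) = 12)
Y = 22 (Y = -3 + 25 = 22)
g(u) = 3*u
G(B, x) = 36 (G(B, x) = 3*12 = 36)
A = -34777 (A = (61582 + 88610) - 184969 = 150192 - 184969 = -34777)
364001/G(Y, -149) + A = 364001/36 - 34777 = -887971/36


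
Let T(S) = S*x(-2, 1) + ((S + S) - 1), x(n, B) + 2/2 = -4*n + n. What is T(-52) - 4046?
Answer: -4411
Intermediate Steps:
x(n, B) = -1 - 3*n (x(n, B) = -1 + (-4*n + n) = -1 - 3*n)
T(S) = -1 + 7*S (T(S) = S*(-1 - 3*(-2)) + ((S + S) - 1) = S*(-1 + 6) + (2*S - 1) = S*5 + (-1 + 2*S) = 5*S + (-1 + 2*S) = -1 + 7*S)
T(-52) - 4046 = (-1 + 7*(-52)) - 4046 = (-1 - 364) - 4046 = -365 - 4046 = -4411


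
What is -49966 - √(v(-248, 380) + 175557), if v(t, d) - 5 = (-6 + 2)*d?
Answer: -49966 - 3*√19338 ≈ -50383.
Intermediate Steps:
v(t, d) = 5 - 4*d (v(t, d) = 5 + (-6 + 2)*d = 5 - 4*d)
-49966 - √(v(-248, 380) + 175557) = -49966 - √((5 - 4*380) + 175557) = -49966 - √((5 - 1520) + 175557) = -49966 - √(-1515 + 175557) = -49966 - √174042 = -49966 - 3*√19338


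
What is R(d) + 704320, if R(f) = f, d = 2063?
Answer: 706383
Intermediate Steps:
R(d) + 704320 = 2063 + 704320 = 706383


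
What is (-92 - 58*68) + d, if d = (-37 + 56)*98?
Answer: -2174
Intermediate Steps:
d = 1862 (d = 19*98 = 1862)
(-92 - 58*68) + d = (-92 - 58*68) + 1862 = (-92 - 3944) + 1862 = -4036 + 1862 = -2174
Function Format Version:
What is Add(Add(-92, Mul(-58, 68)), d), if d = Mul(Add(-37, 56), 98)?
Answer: -2174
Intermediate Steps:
d = 1862 (d = Mul(19, 98) = 1862)
Add(Add(-92, Mul(-58, 68)), d) = Add(Add(-92, Mul(-58, 68)), 1862) = Add(Add(-92, -3944), 1862) = Add(-4036, 1862) = -2174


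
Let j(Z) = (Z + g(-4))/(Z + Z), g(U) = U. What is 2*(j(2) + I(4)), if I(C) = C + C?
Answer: 15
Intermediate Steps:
I(C) = 2*C
j(Z) = (-4 + Z)/(2*Z) (j(Z) = (Z - 4)/(Z + Z) = (-4 + Z)/((2*Z)) = (-4 + Z)*(1/(2*Z)) = (-4 + Z)/(2*Z))
2*(j(2) + I(4)) = 2*((½)*(-4 + 2)/2 + 2*4) = 2*((½)*(½)*(-2) + 8) = 2*(-½ + 8) = 2*(15/2) = 15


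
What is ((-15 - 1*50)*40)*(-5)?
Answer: 13000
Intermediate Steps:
((-15 - 1*50)*40)*(-5) = ((-15 - 50)*40)*(-5) = -65*40*(-5) = -2600*(-5) = 13000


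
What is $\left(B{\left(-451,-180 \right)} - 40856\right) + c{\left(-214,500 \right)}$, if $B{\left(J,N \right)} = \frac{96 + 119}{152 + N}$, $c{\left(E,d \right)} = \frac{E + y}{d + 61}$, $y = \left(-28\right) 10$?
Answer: $- \frac{641900495}{15708} \approx -40865.0$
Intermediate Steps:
$y = -280$
$c{\left(E,d \right)} = \frac{-280 + E}{61 + d}$ ($c{\left(E,d \right)} = \frac{E - 280}{d + 61} = \frac{-280 + E}{61 + d}$)
$B{\left(J,N \right)} = \frac{215}{152 + N}$
$\left(B{\left(-451,-180 \right)} - 40856\right) + c{\left(-214,500 \right)} = \left(\frac{215}{152 - 180} - 40856\right) + \frac{-280 - 214}{61 + 500} = \left(\frac{215}{-28} - 40856\right) + \frac{1}{561} \left(-494\right) = \left(215 \left(- \frac{1}{28}\right) - 40856\right) + \frac{1}{561} \left(-494\right) = \left(- \frac{215}{28} - 40856\right) - \frac{494}{561} = - \frac{1144183}{28} - \frac{494}{561} = - \frac{641900495}{15708}$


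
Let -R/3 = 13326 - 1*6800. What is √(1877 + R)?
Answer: I*√17701 ≈ 133.05*I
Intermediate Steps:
R = -19578 (R = -3*(13326 - 1*6800) = -3*(13326 - 6800) = -3*6526 = -19578)
√(1877 + R) = √(1877 - 19578) = √(-17701) = I*√17701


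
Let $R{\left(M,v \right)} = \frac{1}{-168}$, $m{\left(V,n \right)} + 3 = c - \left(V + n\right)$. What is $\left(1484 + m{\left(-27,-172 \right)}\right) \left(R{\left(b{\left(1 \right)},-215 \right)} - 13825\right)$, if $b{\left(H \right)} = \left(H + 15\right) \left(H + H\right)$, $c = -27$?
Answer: $- \frac{1279753151}{56} \approx -2.2853 \cdot 10^{7}$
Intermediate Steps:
$m{\left(V,n \right)} = -30 - V - n$ ($m{\left(V,n \right)} = -3 - \left(27 + V + n\right) = -30 - V - n$)
$b{\left(H \right)} = 2 H \left(15 + H\right)$ ($b{\left(H \right)} = \left(15 + H\right) 2 H = 2 H \left(15 + H\right)$)
$R{\left(M,v \right)} = - \frac{1}{168}$
$\left(1484 + m{\left(-27,-172 \right)}\right) \left(R{\left(b{\left(1 \right)},-215 \right)} - 13825\right) = \left(1484 - -169\right) \left(- \frac{1}{168} - 13825\right) = \left(1484 + \left(-30 + 27 + 172\right)\right) \left(- \frac{2322601}{168}\right) = \left(1484 + 169\right) \left(- \frac{2322601}{168}\right) = 1653 \left(- \frac{2322601}{168}\right) = - \frac{1279753151}{56}$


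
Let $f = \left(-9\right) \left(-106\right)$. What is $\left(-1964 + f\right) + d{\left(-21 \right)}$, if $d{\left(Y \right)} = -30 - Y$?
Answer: $-1019$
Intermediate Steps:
$f = 954$
$\left(-1964 + f\right) + d{\left(-21 \right)} = \left(-1964 + 954\right) - 9 = -1010 + \left(-30 + 21\right) = -1010 - 9 = -1019$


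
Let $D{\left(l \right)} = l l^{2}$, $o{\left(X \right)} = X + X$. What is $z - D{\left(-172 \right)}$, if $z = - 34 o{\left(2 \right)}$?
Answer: $5088312$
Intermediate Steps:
$o{\left(X \right)} = 2 X$
$D{\left(l \right)} = l^{3}$
$z = -136$ ($z = - 34 \cdot 2 \cdot 2 = \left(-34\right) 4 = -136$)
$z - D{\left(-172 \right)} = -136 - \left(-172\right)^{3} = -136 - -5088448 = -136 + 5088448 = 5088312$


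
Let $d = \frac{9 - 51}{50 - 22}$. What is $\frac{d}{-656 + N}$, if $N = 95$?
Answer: $\frac{1}{374} \approx 0.0026738$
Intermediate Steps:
$d = - \frac{3}{2}$ ($d = - \frac{42}{28} = \left(-42\right) \frac{1}{28} = - \frac{3}{2} \approx -1.5$)
$\frac{d}{-656 + N} = \frac{1}{-656 + 95} \left(- \frac{3}{2}\right) = \frac{1}{-561} \left(- \frac{3}{2}\right) = \left(- \frac{1}{561}\right) \left(- \frac{3}{2}\right) = \frac{1}{374}$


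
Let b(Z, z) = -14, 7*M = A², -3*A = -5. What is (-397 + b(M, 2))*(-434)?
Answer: 178374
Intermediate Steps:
A = 5/3 (A = -⅓*(-5) = 5/3 ≈ 1.6667)
M = 25/63 (M = (5/3)²/7 = (⅐)*(25/9) = 25/63 ≈ 0.39683)
(-397 + b(M, 2))*(-434) = (-397 - 14)*(-434) = -411*(-434) = 178374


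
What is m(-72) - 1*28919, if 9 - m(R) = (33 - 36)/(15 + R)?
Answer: -549291/19 ≈ -28910.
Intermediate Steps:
m(R) = 9 + 3/(15 + R) (m(R) = 9 - (33 - 36)/(15 + R) = 9 - (-3)/(15 + R) = 9 + 3/(15 + R))
m(-72) - 1*28919 = 3*(46 + 3*(-72))/(15 - 72) - 1*28919 = 3*(46 - 216)/(-57) - 28919 = 3*(-1/57)*(-170) - 28919 = 170/19 - 28919 = -549291/19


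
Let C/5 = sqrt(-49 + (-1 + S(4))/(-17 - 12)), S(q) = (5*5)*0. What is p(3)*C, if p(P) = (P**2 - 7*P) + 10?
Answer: -20*I*sqrt(10295)/29 ≈ -69.975*I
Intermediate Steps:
S(q) = 0 (S(q) = 25*0 = 0)
p(P) = 10 + P**2 - 7*P
C = 10*I*sqrt(10295)/29 (C = 5*sqrt(-49 + (-1 + 0)/(-17 - 12)) = 5*sqrt(-49 - 1/(-29)) = 5*sqrt(-49 - 1*(-1/29)) = 5*sqrt(-49 + 1/29) = 5*sqrt(-1420/29) = 5*(2*I*sqrt(10295)/29) = 10*I*sqrt(10295)/29 ≈ 34.988*I)
p(3)*C = (10 + 3**2 - 7*3)*(10*I*sqrt(10295)/29) = (10 + 9 - 21)*(10*I*sqrt(10295)/29) = -20*I*sqrt(10295)/29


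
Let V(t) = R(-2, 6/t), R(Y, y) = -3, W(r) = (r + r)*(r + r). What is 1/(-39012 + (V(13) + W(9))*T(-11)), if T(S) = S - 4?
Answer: -1/43827 ≈ -2.2817e-5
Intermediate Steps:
T(S) = -4 + S
W(r) = 4*r² (W(r) = (2*r)*(2*r) = 4*r²)
V(t) = -3
1/(-39012 + (V(13) + W(9))*T(-11)) = 1/(-39012 + (-3 + 4*9²)*(-4 - 11)) = 1/(-39012 + (-3 + 4*81)*(-15)) = 1/(-39012 + (-3 + 324)*(-15)) = 1/(-39012 + 321*(-15)) = 1/(-39012 - 4815) = 1/(-43827) = -1/43827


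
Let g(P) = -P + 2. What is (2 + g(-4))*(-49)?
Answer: -392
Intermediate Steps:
g(P) = 2 - P
(2 + g(-4))*(-49) = (2 + (2 - 1*(-4)))*(-49) = (2 + (2 + 4))*(-49) = (2 + 6)*(-49) = 8*(-49) = -392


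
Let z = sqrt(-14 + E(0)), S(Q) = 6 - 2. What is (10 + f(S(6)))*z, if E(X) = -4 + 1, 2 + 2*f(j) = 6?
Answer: 12*I*sqrt(17) ≈ 49.477*I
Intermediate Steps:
S(Q) = 4
f(j) = 2 (f(j) = -1 + (1/2)*6 = -1 + 3 = 2)
E(X) = -3
z = I*sqrt(17) (z = sqrt(-14 - 3) = sqrt(-17) = I*sqrt(17) ≈ 4.1231*I)
(10 + f(S(6)))*z = (10 + 2)*(I*sqrt(17)) = 12*(I*sqrt(17)) = 12*I*sqrt(17)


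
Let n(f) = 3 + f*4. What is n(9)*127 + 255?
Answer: 5208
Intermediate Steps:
n(f) = 3 + 4*f
n(9)*127 + 255 = (3 + 4*9)*127 + 255 = (3 + 36)*127 + 255 = 39*127 + 255 = 4953 + 255 = 5208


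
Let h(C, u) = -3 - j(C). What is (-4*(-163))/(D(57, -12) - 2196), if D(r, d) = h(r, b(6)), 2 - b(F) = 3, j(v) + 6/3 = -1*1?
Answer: -163/549 ≈ -0.29690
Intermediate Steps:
j(v) = -3 (j(v) = -2 - 1*1 = -2 - 1 = -3)
b(F) = -1 (b(F) = 2 - 1*3 = 2 - 3 = -1)
h(C, u) = 0 (h(C, u) = -3 - 1*(-3) = -3 + 3 = 0)
D(r, d) = 0
(-4*(-163))/(D(57, -12) - 2196) = (-4*(-163))/(0 - 2196) = 652/(-2196) = 652*(-1/2196) = -163/549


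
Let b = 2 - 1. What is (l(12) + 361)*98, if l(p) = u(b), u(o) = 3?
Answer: 35672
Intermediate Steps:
b = 1
l(p) = 3
(l(12) + 361)*98 = (3 + 361)*98 = 364*98 = 35672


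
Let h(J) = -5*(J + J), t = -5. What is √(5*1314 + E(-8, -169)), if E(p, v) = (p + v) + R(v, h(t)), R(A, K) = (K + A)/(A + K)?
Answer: √6394 ≈ 79.963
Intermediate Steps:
h(J) = -10*J
R(A, K) = 1 (R(A, K) = (A + K)/(A + K) = 1)
E(p, v) = 1 + p + v (E(p, v) = (p + v) + 1 = 1 + p + v)
√(5*1314 + E(-8, -169)) = √(5*1314 + (1 - 8 - 169)) = √(6570 - 176) = √6394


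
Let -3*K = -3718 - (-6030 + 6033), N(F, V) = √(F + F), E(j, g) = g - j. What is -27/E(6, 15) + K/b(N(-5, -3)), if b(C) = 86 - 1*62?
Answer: 3505/72 ≈ 48.681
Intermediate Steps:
N(F, V) = √2*√F (N(F, V) = √(2*F) = √2*√F)
K = 3721/3 (K = -(-3718 - (-6030 + 6033))/3 = -(-3718 - 1*3)/3 = -(-3718 - 3)/3 = -⅓*(-3721) = 3721/3 ≈ 1240.3)
b(C) = 24 (b(C) = 86 - 62 = 24)
-27/E(6, 15) + K/b(N(-5, -3)) = -27/(15 - 1*6) + (3721/3)/24 = -27/(15 - 6) + (3721/3)*(1/24) = -27/9 + 3721/72 = -27*⅑ + 3721/72 = -3 + 3721/72 = 3505/72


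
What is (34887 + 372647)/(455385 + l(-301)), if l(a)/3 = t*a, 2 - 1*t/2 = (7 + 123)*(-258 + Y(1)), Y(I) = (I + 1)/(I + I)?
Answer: -407534/59886687 ≈ -0.0068051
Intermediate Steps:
Y(I) = (1 + I)/(2*I) (Y(I) = (1 + I)/((2*I)) = (1 + I)*(1/(2*I)) = (1 + I)/(2*I))
t = 66824 (t = 4 - 2*(7 + 123)*(-258 + (1/2)*(1 + 1)/1) = 4 - 260*(-258 + (1/2)*1*2) = 4 - 260*(-258 + 1) = 4 - 260*(-257) = 4 - 2*(-33410) = 4 + 66820 = 66824)
l(a) = 200472*a (l(a) = 3*(66824*a) = 200472*a)
(34887 + 372647)/(455385 + l(-301)) = (34887 + 372647)/(455385 + 200472*(-301)) = 407534/(455385 - 60342072) = 407534/(-59886687) = 407534*(-1/59886687) = -407534/59886687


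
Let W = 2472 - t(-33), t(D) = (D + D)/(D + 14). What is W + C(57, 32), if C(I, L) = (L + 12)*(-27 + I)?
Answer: 71982/19 ≈ 3788.5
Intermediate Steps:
t(D) = 2*D/(14 + D) (t(D) = (2*D)/(14 + D) = 2*D/(14 + D))
W = 46902/19 (W = 2472 - 2*(-33)/(14 - 33) = 2472 - 2*(-33)/(-19) = 2472 - 2*(-33)*(-1)/19 = 2472 - 1*66/19 = 2472 - 66/19 = 46902/19 ≈ 2468.5)
C(I, L) = (-27 + I)*(12 + L) (C(I, L) = (12 + L)*(-27 + I) = (-27 + I)*(12 + L))
W + C(57, 32) = 46902/19 + (-324 - 27*32 + 12*57 + 57*32) = 46902/19 + (-324 - 864 + 684 + 1824) = 46902/19 + 1320 = 71982/19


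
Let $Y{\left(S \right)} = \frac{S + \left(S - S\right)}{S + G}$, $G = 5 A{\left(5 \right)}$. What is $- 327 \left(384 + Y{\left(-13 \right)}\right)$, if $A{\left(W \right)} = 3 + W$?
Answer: $- \frac{1128695}{9} \approx -1.2541 \cdot 10^{5}$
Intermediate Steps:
$G = 40$ ($G = 5 \left(3 + 5\right) = 5 \cdot 8 = 40$)
$Y{\left(S \right)} = \frac{S}{40 + S}$ ($Y{\left(S \right)} = \frac{S + \left(S - S\right)}{S + 40} = \frac{S + 0}{40 + S} = \frac{S}{40 + S}$)
$- 327 \left(384 + Y{\left(-13 \right)}\right) = - 327 \left(384 - \frac{13}{40 - 13}\right) = - 327 \left(384 - \frac{13}{27}\right) = \left(-327\right) \frac{10355}{27} = - \frac{1128695}{9}$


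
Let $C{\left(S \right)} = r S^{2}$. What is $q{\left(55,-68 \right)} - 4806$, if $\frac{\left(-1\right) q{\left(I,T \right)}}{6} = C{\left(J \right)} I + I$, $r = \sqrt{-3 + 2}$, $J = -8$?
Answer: $-5136 - 21120 i \approx -5136.0 - 21120.0 i$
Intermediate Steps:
$r = i$ ($r = \sqrt{-1} = i \approx 1.0 i$)
$C{\left(S \right)} = i S^{2}$
$q{\left(I,T \right)} = - 6 I - 384 i I$ ($q{\left(I,T \right)} = - 6 \left(i \left(-8\right)^{2} I + I\right) = - 6 \left(i 64 I + I\right) = - 6 \left(64 i I + I\right) = - 6 \left(I + 64 i I\right) = - 6 I - 384 i I$)
$q{\left(55,-68 \right)} - 4806 = 55 \left(-6 - 384 i\right) - 4806 = \left(-330 - 21120 i\right) - 4806 = -5136 - 21120 i$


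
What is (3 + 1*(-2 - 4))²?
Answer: 9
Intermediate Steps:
(3 + 1*(-2 - 4))² = (3 + 1*(-6))² = (3 - 6)² = (-3)² = 9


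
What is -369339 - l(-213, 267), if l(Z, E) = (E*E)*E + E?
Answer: -19403769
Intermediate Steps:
l(Z, E) = E + E³ (l(Z, E) = E²*E + E = E³ + E = E + E³)
-369339 - l(-213, 267) = -369339 - (267 + 267³) = -369339 - (267 + 19034163) = -369339 - 1*19034430 = -369339 - 19034430 = -19403769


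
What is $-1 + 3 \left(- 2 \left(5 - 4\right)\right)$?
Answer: $-7$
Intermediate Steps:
$-1 + 3 \left(- 2 \left(5 - 4\right)\right) = -1 + 3 \left(\left(-2\right) 1\right) = -1 + 3 \left(-2\right) = -1 - 6 = -7$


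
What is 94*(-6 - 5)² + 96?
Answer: 11470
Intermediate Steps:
94*(-6 - 5)² + 96 = 94*(-11)² + 96 = 94*121 + 96 = 11374 + 96 = 11470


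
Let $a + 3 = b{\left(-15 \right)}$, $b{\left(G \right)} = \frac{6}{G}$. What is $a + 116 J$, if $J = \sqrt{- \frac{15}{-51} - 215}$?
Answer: $- \frac{17}{5} + \frac{580 i \sqrt{2482}}{17} \approx -3.4 + 1699.7 i$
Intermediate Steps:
$a = - \frac{17}{5}$ ($a = -3 + \frac{6}{-15} = -3 + 6 \left(- \frac{1}{15}\right) = -3 - \frac{2}{5} = - \frac{17}{5} \approx -3.4$)
$J = \frac{5 i \sqrt{2482}}{17}$ ($J = \sqrt{\left(-15\right) \left(- \frac{1}{51}\right) - 215} = \sqrt{\frac{5}{17} - 215} = \sqrt{- \frac{3650}{17}} = \frac{5 i \sqrt{2482}}{17} \approx 14.653 i$)
$a + 116 J = - \frac{17}{5} + 116 \frac{5 i \sqrt{2482}}{17} = - \frac{17}{5} + \frac{580 i \sqrt{2482}}{17}$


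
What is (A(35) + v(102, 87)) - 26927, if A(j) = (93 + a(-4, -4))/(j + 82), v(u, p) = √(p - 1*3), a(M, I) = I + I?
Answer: -3150374/117 + 2*√21 ≈ -26917.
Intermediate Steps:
a(M, I) = 2*I
v(u, p) = √(-3 + p) (v(u, p) = √(p - 3) = √(-3 + p))
A(j) = 85/(82 + j) (A(j) = (93 + 2*(-4))/(j + 82) = (93 - 8)/(82 + j) = 85/(82 + j))
(A(35) + v(102, 87)) - 26927 = (85/(82 + 35) + √(-3 + 87)) - 26927 = (85/117 + √84) - 26927 = (85*(1/117) + 2*√21) - 26927 = (85/117 + 2*√21) - 26927 = -3150374/117 + 2*√21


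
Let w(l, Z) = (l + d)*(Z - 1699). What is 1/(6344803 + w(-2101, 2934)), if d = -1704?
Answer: 1/1645628 ≈ 6.0767e-7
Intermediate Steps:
w(l, Z) = (-1704 + l)*(-1699 + Z) (w(l, Z) = (l - 1704)*(Z - 1699) = (-1704 + l)*(-1699 + Z))
1/(6344803 + w(-2101, 2934)) = 1/(6344803 + (2895096 - 1704*2934 - 1699*(-2101) + 2934*(-2101))) = 1/(6344803 + (2895096 - 4999536 + 3569599 - 6164334)) = 1/(6344803 - 4699175) = 1/1645628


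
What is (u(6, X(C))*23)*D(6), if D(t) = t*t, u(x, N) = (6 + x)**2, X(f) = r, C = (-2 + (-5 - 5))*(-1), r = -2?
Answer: 119232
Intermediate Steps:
C = 12 (C = (-2 - 10)*(-1) = -12*(-1) = 12)
X(f) = -2
D(t) = t**2
(u(6, X(C))*23)*D(6) = ((6 + 6)**2*23)*6**2 = (12**2*23)*36 = (144*23)*36 = 3312*36 = 119232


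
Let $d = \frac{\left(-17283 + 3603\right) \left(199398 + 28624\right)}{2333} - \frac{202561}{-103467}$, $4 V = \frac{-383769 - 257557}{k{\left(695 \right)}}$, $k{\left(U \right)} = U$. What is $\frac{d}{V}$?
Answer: $\frac{448620246161574730}{77404364102793} \approx 5795.8$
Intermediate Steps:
$V = - \frac{320663}{1390}$ ($V = \frac{\left(-383769 - 257557\right) \frac{1}{695}}{4} = \frac{\left(-641326\right) \frac{1}{695}}{4} = \frac{1}{4} \left(- \frac{641326}{695}\right) = - \frac{320663}{1390} \approx -230.69$)
$d = - \frac{322748378533507}{241388511}$ ($d = \left(-13680\right) 228022 \cdot \frac{1}{2333} - - \frac{202561}{103467} = \left(-3119340960\right) \frac{1}{2333} + \frac{202561}{103467} = - \frac{3119340960}{2333} + \frac{202561}{103467} = - \frac{322748378533507}{241388511} \approx -1.3371 \cdot 10^{6}$)
$\frac{d}{V} = - \frac{322748378533507}{241388511 \left(- \frac{320663}{1390}\right)} = \left(- \frac{322748378533507}{241388511}\right) \left(- \frac{1390}{320663}\right) = \frac{448620246161574730}{77404364102793}$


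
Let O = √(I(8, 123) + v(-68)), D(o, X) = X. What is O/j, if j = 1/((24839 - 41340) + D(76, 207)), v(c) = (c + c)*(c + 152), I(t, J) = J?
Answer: -16294*I*√11301 ≈ -1.7322e+6*I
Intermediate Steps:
v(c) = 2*c*(152 + c) (v(c) = (2*c)*(152 + c) = 2*c*(152 + c))
j = -1/16294 (j = 1/((24839 - 41340) + 207) = 1/(-16501 + 207) = 1/(-16294) = -1/16294 ≈ -6.1372e-5)
O = I*√11301 (O = √(123 + 2*(-68)*(152 - 68)) = √(123 + 2*(-68)*84) = √(123 - 11424) = √(-11301) = I*√11301 ≈ 106.31*I)
O/j = (I*√11301)/(-1/16294) = (I*√11301)*(-16294) = -16294*I*√11301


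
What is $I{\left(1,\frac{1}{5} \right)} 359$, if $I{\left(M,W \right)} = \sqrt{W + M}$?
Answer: $\frac{359 \sqrt{30}}{5} \approx 393.26$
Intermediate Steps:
$I{\left(M,W \right)} = \sqrt{M + W}$
$I{\left(1,\frac{1}{5} \right)} 359 = \sqrt{1 + \frac{1}{5}} \cdot 359 = \sqrt{\frac{6}{5}} \cdot 359 = \frac{\sqrt{30}}{5} \cdot 359 = \frac{359 \sqrt{30}}{5}$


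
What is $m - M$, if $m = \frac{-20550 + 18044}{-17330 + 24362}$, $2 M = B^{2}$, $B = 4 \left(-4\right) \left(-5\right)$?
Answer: $- \frac{11252453}{3516} \approx -3200.4$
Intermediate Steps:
$B = 80$ ($B = \left(-16\right) \left(-5\right) = 80$)
$M = 3200$ ($M = \frac{80^{2}}{2} = \frac{1}{2} \cdot 6400 = 3200$)
$m = - \frac{1253}{3516}$ ($m = - \frac{2506}{7032} = \left(-2506\right) \frac{1}{7032} = - \frac{1253}{3516} \approx -0.35637$)
$m - M = - \frac{1253}{3516} - 3200 = - \frac{11252453}{3516}$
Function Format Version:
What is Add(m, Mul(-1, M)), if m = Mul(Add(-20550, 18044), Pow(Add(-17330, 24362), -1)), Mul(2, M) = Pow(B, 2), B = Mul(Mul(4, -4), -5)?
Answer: Rational(-11252453, 3516) ≈ -3200.4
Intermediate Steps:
B = 80 (B = Mul(-16, -5) = 80)
M = 3200 (M = Mul(Rational(1, 2), Pow(80, 2)) = Mul(Rational(1, 2), 6400) = 3200)
m = Rational(-1253, 3516) (m = Mul(-2506, Pow(7032, -1)) = Mul(-2506, Rational(1, 7032)) = Rational(-1253, 3516) ≈ -0.35637)
Add(m, Mul(-1, M)) = Add(Rational(-1253, 3516), Mul(-1, 3200)) = Add(Rational(-1253, 3516), -3200) = Rational(-11252453, 3516)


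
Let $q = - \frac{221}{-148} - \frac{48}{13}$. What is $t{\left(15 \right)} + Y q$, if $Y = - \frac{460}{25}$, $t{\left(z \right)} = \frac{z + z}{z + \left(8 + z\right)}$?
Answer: $\frac{1885022}{45695} \approx 41.252$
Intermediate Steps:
$t{\left(z \right)} = \frac{2 z}{8 + 2 z}$
$q = - \frac{4231}{1924}$ ($q = \left(-221\right) \left(- \frac{1}{148}\right) - \frac{48}{13} = \frac{221}{148} - \frac{48}{13} = - \frac{4231}{1924} \approx -2.1991$)
$Y = - \frac{92}{5}$ ($Y = \left(-460\right) \frac{1}{25} = - \frac{92}{5} \approx -18.4$)
$t{\left(15 \right)} + Y q = \frac{15}{4 + 15} - - \frac{97313}{2405} = \frac{15}{19} + \frac{97313}{2405} = \frac{1885022}{45695}$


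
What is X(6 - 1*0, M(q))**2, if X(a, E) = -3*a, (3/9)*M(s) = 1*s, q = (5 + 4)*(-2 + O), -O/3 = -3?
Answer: 324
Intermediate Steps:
O = 9 (O = -3*(-3) = 9)
q = 63 (q = (5 + 4)*(-2 + 9) = 9*7 = 63)
M(s) = 3*s (M(s) = 3*(1*s) = 3*s)
X(6 - 1*0, M(q))**2 = (-3*(6 - 1*0))**2 = (-3*(6 + 0))**2 = (-3*6)**2 = (-18)**2 = 324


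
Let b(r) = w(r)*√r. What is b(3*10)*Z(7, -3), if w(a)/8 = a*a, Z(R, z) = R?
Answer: 50400*√30 ≈ 2.7605e+5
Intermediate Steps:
w(a) = 8*a² (w(a) = 8*(a*a) = 8*a²)
b(r) = 8*r^(5/2) (b(r) = (8*r²)*√r = 8*r^(5/2))
b(3*10)*Z(7, -3) = (8*(3*10)^(5/2))*7 = (8*30^(5/2))*7 = (8*(900*√30))*7 = (7200*√30)*7 = 50400*√30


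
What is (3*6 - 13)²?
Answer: 25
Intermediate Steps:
(3*6 - 13)² = (18 - 13)² = 5² = 25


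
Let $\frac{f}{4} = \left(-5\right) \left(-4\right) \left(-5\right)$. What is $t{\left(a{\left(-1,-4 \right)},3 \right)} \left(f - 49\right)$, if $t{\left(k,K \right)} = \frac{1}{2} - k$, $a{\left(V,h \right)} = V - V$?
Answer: $- \frac{449}{2} \approx -224.5$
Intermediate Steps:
$f = -400$ ($f = 4 \left(-5\right) \left(-4\right) \left(-5\right) = 4 \cdot 20 \left(-5\right) = 4 \left(-100\right) = -400$)
$a{\left(V,h \right)} = 0$
$t{\left(k,K \right)} = \frac{1}{2} - k$
$t{\left(a{\left(-1,-4 \right)},3 \right)} \left(f - 49\right) = \left(\frac{1}{2} - 0\right) \left(-400 - 49\right) = \left(\frac{1}{2} + 0\right) \left(-449\right) = \frac{1}{2} \left(-449\right) = - \frac{449}{2}$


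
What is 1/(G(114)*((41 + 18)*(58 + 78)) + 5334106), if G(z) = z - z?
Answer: 1/5334106 ≈ 1.8747e-7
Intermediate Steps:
G(z) = 0
1/(G(114)*((41 + 18)*(58 + 78)) + 5334106) = 1/(0*((41 + 18)*(58 + 78)) + 5334106) = 1/(0*(59*136) + 5334106) = 1/(0*8024 + 5334106) = 1/(0 + 5334106) = 1/5334106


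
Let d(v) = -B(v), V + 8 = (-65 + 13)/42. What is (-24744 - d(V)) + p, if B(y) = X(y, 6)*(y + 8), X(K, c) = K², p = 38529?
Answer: 126684349/9261 ≈ 13679.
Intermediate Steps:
B(y) = y²*(8 + y) (B(y) = y²*(y + 8) = y²*(8 + y))
V = -194/21 (V = -8 + (-65 + 13)/42 = -8 - 52*1/42 = -8 - 26/21 = -194/21 ≈ -9.2381)
d(v) = -v²*(8 + v)
(-24744 - d(V)) + p = (-24744 - (-194/21)²*(-8 - 1*(-194/21))) + 38529 = (-24744 - 37636*(-8 + 194/21)/441) + 38529 = (-24744 - 37636*26/(441*21)) + 38529 = (-24744 - 1*978536/9261) + 38529 = (-24744 - 978536/9261) + 38529 = -230132720/9261 + 38529 = 126684349/9261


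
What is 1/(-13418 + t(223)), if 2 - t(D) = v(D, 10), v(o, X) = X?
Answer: -1/13426 ≈ -7.4482e-5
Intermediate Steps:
t(D) = -8 (t(D) = 2 - 1*10 = 2 - 10 = -8)
1/(-13418 + t(223)) = 1/(-13418 - 8) = 1/(-13426) = -1/13426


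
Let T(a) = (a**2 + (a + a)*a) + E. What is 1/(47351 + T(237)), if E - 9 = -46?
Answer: 1/215821 ≈ 4.6335e-6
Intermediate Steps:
E = -37 (E = 9 - 46 = -37)
T(a) = -37 + 3*a**2 (T(a) = (a**2 + (a + a)*a) - 37 = (a**2 + (2*a)*a) - 37 = (a**2 + 2*a**2) - 37 = 3*a**2 - 37 = -37 + 3*a**2)
1/(47351 + T(237)) = 1/(47351 + (-37 + 3*237**2)) = 1/(47351 + (-37 + 3*56169)) = 1/(47351 + (-37 + 168507)) = 1/(47351 + 168470) = 1/215821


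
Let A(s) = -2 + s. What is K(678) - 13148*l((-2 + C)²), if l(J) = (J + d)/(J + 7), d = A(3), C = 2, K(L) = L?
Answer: -8402/7 ≈ -1200.3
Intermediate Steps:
d = 1 (d = -2 + 3 = 1)
l(J) = (1 + J)/(7 + J) (l(J) = (J + 1)/(J + 7) = (1 + J)/(7 + J))
K(678) - 13148*l((-2 + C)²) = 678 - 13148*(1 + (-2 + 2)²)/(7 + (-2 + 2)²) = 678 - 13148*(1 + 0²)/(7 + 0²) = 678 - 13148*(1 + 0)/(7 + 0) = 678 - 13148/7 = -8402/7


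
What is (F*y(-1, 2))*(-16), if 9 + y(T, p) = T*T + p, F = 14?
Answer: 1344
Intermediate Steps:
y(T, p) = -9 + p + T² (y(T, p) = -9 + (T*T + p) = -9 + (T² + p) = -9 + (p + T²) = -9 + p + T²)
(F*y(-1, 2))*(-16) = (14*(-9 + 2 + (-1)²))*(-16) = (14*(-9 + 2 + 1))*(-16) = (14*(-6))*(-16) = -84*(-16) = 1344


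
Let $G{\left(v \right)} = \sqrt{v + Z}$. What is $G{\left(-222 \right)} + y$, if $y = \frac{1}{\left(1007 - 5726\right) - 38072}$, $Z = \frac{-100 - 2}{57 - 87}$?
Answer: $- \frac{1}{42791} + \frac{i \sqrt{5465}}{5} \approx -2.3369 \cdot 10^{-5} + 14.785 i$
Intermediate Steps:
$Z = \frac{17}{5}$ ($Z = - \frac{102}{-30} = \left(-102\right) \left(- \frac{1}{30}\right) = \frac{17}{5} \approx 3.4$)
$G{\left(v \right)} = \sqrt{\frac{17}{5} + v}$ ($G{\left(v \right)} = \sqrt{v + \frac{17}{5}} = \sqrt{\frac{17}{5} + v}$)
$y = - \frac{1}{42791}$ ($y = \frac{1}{-4719 - 38072} = \frac{1}{-42791} = - \frac{1}{42791} \approx -2.3369 \cdot 10^{-5}$)
$G{\left(-222 \right)} + y = \frac{\sqrt{85 + 25 \left(-222\right)}}{5} - \frac{1}{42791} = \frac{\sqrt{85 - 5550}}{5} - \frac{1}{42791} = \frac{\sqrt{-5465}}{5} - \frac{1}{42791} = \frac{i \sqrt{5465}}{5} - \frac{1}{42791} = - \frac{1}{42791} + \frac{i \sqrt{5465}}{5}$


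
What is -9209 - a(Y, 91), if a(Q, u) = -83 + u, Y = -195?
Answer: -9217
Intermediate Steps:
-9209 - a(Y, 91) = -9209 - (-83 + 91) = -9209 - 1*8 = -9209 - 8 = -9217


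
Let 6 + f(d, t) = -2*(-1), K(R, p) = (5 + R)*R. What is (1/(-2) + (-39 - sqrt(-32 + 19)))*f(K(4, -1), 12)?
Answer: 158 + 4*I*sqrt(13) ≈ 158.0 + 14.422*I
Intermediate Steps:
K(R, p) = R*(5 + R)
f(d, t) = -4 (f(d, t) = -6 - 2*(-1) = -6 + 2 = -4)
(1/(-2) + (-39 - sqrt(-32 + 19)))*f(K(4, -1), 12) = (1/(-2) + (-39 - sqrt(-32 + 19)))*(-4) = (-1/2 + (-39 - sqrt(-13)))*(-4) = (-1/2 + (-39 - I*sqrt(13)))*(-4) = (-79/2 - I*sqrt(13))*(-4) = 158 + 4*I*sqrt(13)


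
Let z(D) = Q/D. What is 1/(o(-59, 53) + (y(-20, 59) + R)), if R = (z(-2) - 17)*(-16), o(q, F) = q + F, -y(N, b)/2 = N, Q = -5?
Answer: 1/266 ≈ 0.0037594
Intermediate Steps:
y(N, b) = -2*N
z(D) = -5/D
o(q, F) = F + q
R = 232 (R = (-5/(-2) - 17)*(-16) = (-5*(-1/2) - 17)*(-16) = (5/2 - 17)*(-16) = -29/2*(-16) = 232)
1/(o(-59, 53) + (y(-20, 59) + R)) = 1/((53 - 59) + (-2*(-20) + 232)) = 1/(-6 + (40 + 232)) = 1/(-6 + 272) = 1/266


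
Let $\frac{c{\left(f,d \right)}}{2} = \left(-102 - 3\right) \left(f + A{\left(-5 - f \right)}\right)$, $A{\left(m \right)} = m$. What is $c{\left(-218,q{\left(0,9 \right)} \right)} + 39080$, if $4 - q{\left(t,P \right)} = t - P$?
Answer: $40130$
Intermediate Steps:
$q{\left(t,P \right)} = 4 + P - t$ ($q{\left(t,P \right)} = 4 - \left(t - P\right) = 4 + \left(P - t\right) = 4 + P - t$)
$c{\left(f,d \right)} = 1050$ ($c{\left(f,d \right)} = 2 \left(-102 - 3\right) \left(f - \left(5 + f\right)\right) = 2 \left(\left(-105\right) \left(-5\right)\right) = 2 \cdot 525 = 1050$)
$c{\left(-218,q{\left(0,9 \right)} \right)} + 39080 = 1050 + 39080 = 40130$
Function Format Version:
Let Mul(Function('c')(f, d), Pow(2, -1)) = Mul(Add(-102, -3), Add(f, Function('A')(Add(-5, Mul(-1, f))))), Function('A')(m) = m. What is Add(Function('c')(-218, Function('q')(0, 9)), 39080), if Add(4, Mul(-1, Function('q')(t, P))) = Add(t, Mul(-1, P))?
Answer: 40130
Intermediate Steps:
Function('q')(t, P) = Add(4, P, Mul(-1, t)) (Function('q')(t, P) = Add(4, Mul(-1, Add(t, Mul(-1, P)))) = Add(4, Add(P, Mul(-1, t))) = Add(4, P, Mul(-1, t)))
Function('c')(f, d) = 1050 (Function('c')(f, d) = Mul(2, Mul(Add(-102, -3), Add(f, Add(-5, Mul(-1, f))))) = Mul(2, Mul(-105, -5)) = Mul(2, 525) = 1050)
Add(Function('c')(-218, Function('q')(0, 9)), 39080) = Add(1050, 39080) = 40130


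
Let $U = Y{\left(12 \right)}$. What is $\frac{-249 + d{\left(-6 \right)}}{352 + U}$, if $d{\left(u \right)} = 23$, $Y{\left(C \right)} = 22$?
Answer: $- \frac{113}{187} \approx -0.60428$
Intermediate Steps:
$U = 22$
$\frac{-249 + d{\left(-6 \right)}}{352 + U} = \frac{-249 + 23}{352 + 22} = - \frac{226}{374} = \left(-226\right) \frac{1}{374} = - \frac{113}{187}$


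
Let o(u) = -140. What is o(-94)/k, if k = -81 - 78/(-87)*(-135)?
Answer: 580/837 ≈ 0.69295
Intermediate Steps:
k = -5859/29 (k = -81 - 78*(-1/87)*(-135) = -81 + (26/29)*(-135) = -81 - 3510/29 = -5859/29 ≈ -202.03)
o(-94)/k = -140/(-5859/29) = -140*(-29/5859) = 580/837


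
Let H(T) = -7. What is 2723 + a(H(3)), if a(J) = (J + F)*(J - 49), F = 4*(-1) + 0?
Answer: 3339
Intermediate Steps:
F = -4 (F = -4 + 0 = -4)
a(J) = (-49 + J)*(-4 + J) (a(J) = (J - 4)*(J - 49) = (-4 + J)*(-49 + J) = (-49 + J)*(-4 + J))
2723 + a(H(3)) = 2723 + (196 + (-7)² - 53*(-7)) = 2723 + (196 + 49 + 371) = 2723 + 616 = 3339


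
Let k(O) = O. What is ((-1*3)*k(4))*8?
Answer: -96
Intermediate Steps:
((-1*3)*k(4))*8 = (-1*3*4)*8 = -3*4*8 = -12*8 = -96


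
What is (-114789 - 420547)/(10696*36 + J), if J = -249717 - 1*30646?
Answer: -535336/104693 ≈ -5.1134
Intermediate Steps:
J = -280363 (J = -249717 - 30646 = -280363)
(-114789 - 420547)/(10696*36 + J) = (-114789 - 420547)/(10696*36 - 280363) = -535336/(385056 - 280363) = -535336/104693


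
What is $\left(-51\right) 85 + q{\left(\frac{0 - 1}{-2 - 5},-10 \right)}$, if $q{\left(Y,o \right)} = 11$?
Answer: $-4324$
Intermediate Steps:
$\left(-51\right) 85 + q{\left(\frac{0 - 1}{-2 - 5},-10 \right)} = \left(-51\right) 85 + 11 = -4335 + 11 = -4324$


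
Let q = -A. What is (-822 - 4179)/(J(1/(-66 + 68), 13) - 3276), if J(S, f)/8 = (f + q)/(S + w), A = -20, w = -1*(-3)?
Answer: 11669/7468 ≈ 1.5625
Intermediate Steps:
w = 3
q = 20 (q = -1*(-20) = 20)
J(S, f) = 8*(20 + f)/(3 + S) (J(S, f) = 8*((f + 20)/(S + 3)) = 8*((20 + f)/(3 + S)) = 8*(20 + f)/(3 + S))
(-822 - 4179)/(J(1/(-66 + 68), 13) - 3276) = (-822 - 4179)/(8*(20 + 13)/(3 + 1/(-66 + 68)) - 3276) = -5001/(8*33/(3 + 1/2) - 3276) = -5001/(8*33/(7/2) - 3276) = -5001/(8*(2/7)*33 - 3276) = -5001/(528/7 - 3276) = -5001/(-22404/7) = -5001*(-7/22404) = 11669/7468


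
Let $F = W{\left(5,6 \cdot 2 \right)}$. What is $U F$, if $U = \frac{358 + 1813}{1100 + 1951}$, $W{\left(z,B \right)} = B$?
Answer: $\frac{8684}{1017} \approx 8.5388$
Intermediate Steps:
$U = \frac{2171}{3051} \approx 0.71157$
$F = 12$ ($F = 6 \cdot 2 = 12$)
$U F = \frac{2171}{3051} \cdot 12 = \frac{8684}{1017}$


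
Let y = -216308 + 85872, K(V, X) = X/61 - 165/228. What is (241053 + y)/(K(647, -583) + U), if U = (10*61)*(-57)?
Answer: -512820412/161241383 ≈ -3.1805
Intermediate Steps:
K(V, X) = -55/76 + X/61 (K(V, X) = X*(1/61) - 165*1/228 = X/61 - 55/76 = -55/76 + X/61)
y = -130436
U = -34770 (U = 610*(-57) = -34770)
(241053 + y)/(K(647, -583) + U) = (241053 - 130436)/((-55/76 + (1/61)*(-583)) - 34770) = 110617/((-55/76 - 583/61) - 34770) = 110617/(-47663/4636 - 34770) = 110617/(-161241383/4636) = 110617*(-4636/161241383) = -512820412/161241383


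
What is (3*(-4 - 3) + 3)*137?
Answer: -2466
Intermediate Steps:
(3*(-4 - 3) + 3)*137 = (3*(-7) + 3)*137 = (-21 + 3)*137 = -18*137 = -2466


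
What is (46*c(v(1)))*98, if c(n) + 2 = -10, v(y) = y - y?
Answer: -54096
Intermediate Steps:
v(y) = 0
c(n) = -12 (c(n) = -2 - 10 = -12)
(46*c(v(1)))*98 = (46*(-12))*98 = -552*98 = -54096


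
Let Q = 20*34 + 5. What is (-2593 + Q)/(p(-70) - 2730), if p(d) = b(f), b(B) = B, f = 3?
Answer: 212/303 ≈ 0.69967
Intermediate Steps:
p(d) = 3
Q = 685 (Q = 680 + 5 = 685)
(-2593 + Q)/(p(-70) - 2730) = (-2593 + 685)/(3 - 2730) = -1908/(-2727) = -1908*(-1/2727) = 212/303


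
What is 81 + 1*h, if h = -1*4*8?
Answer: 49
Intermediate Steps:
h = -32 (h = -4*8 = -32)
81 + 1*h = 81 + 1*(-32) = 81 - 32 = 49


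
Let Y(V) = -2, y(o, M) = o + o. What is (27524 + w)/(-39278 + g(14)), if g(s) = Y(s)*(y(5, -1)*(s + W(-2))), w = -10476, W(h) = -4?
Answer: -8524/19739 ≈ -0.43184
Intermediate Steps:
y(o, M) = 2*o
g(s) = 80 - 20*s (g(s) = -2*2*5*(s - 4) = -20*(-4 + s) = -2*(-40 + 10*s) = 80 - 20*s)
(27524 + w)/(-39278 + g(14)) = (27524 - 10476)/(-39278 + (80 - 20*14)) = 17048/(-39278 + (80 - 280)) = 17048/(-39278 - 200) = 17048/(-39478) = 17048*(-1/39478) = -8524/19739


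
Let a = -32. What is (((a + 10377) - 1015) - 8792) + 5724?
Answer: 6262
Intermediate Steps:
(((a + 10377) - 1015) - 8792) + 5724 = (((-32 + 10377) - 1015) - 8792) + 5724 = ((10345 - 1015) - 8792) + 5724 = (9330 - 8792) + 5724 = 538 + 5724 = 6262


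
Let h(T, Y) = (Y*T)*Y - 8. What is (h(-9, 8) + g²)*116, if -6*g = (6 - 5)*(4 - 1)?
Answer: -67715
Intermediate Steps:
h(T, Y) = -8 + T*Y² (h(T, Y) = (T*Y)*Y - 8 = T*Y² - 8 = -8 + T*Y²)
g = -½ (g = -(6 - 5)*(4 - 1)/6 = -3/6 = -⅙*3 = -½ ≈ -0.50000)
(h(-9, 8) + g²)*116 = ((-8 - 9*8²) + (-½)²)*116 = ((-8 - 9*64) + ¼)*116 = ((-8 - 576) + ¼)*116 = (-584 + ¼)*116 = -2335/4*116 = -67715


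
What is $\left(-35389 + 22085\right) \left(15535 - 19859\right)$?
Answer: $57526496$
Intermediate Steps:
$\left(-35389 + 22085\right) \left(15535 - 19859\right) = \left(-13304\right) \left(-4324\right) = 57526496$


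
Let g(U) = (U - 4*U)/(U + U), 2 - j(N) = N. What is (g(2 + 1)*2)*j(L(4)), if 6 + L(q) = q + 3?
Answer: -3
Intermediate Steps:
L(q) = -3 + q (L(q) = -6 + (q + 3) = -6 + (3 + q) = -3 + q)
j(N) = 2 - N
g(U) = -3/2 (g(U) = (-3*U)/((2*U)) = (-3*U)*(1/(2*U)) = -3/2)
(g(2 + 1)*2)*j(L(4)) = (-3/2*2)*(2 - (-3 + 4)) = -3*(2 - 1*1) = -3*(2 - 1) = -3*1 = -3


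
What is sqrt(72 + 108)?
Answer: 6*sqrt(5) ≈ 13.416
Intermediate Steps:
sqrt(72 + 108) = sqrt(180) = 6*sqrt(5)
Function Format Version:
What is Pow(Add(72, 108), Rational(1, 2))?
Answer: Mul(6, Pow(5, Rational(1, 2))) ≈ 13.416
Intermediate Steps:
Pow(Add(72, 108), Rational(1, 2)) = Pow(180, Rational(1, 2)) = Mul(6, Pow(5, Rational(1, 2)))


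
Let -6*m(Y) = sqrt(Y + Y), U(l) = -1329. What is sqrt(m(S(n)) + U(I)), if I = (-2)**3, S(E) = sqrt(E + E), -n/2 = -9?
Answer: sqrt(-11961 - 3*sqrt(3))/3 ≈ 36.463*I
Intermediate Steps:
n = 18 (n = -2*(-9) = 18)
S(E) = sqrt(2)*sqrt(E) (S(E) = sqrt(2*E) = sqrt(2)*sqrt(E))
I = -8
m(Y) = -sqrt(2)*sqrt(Y)/6 (m(Y) = -sqrt(Y + Y)/6 = -sqrt(2)*sqrt(Y)/6)
sqrt(m(S(n)) + U(I)) = sqrt(-sqrt(2)*sqrt(sqrt(2)*sqrt(18))/6 - 1329) = sqrt(-sqrt(2)*sqrt(sqrt(2)*(3*sqrt(2)))/6 - 1329) = sqrt(-sqrt(2)*sqrt(6)/6 - 1329) = sqrt(-sqrt(3)/3 - 1329) = sqrt(-1329 - sqrt(3)/3)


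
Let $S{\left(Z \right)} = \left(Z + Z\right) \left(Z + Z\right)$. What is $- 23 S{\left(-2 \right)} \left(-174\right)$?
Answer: $64032$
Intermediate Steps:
$S{\left(Z \right)} = 4 Z^{2}$ ($S{\left(Z \right)} = 2 Z 2 Z = 4 Z^{2}$)
$- 23 S{\left(-2 \right)} \left(-174\right) = - 23 \cdot 4 \left(-2\right)^{2} \left(-174\right) = - 23 \cdot 4 \cdot 4 \left(-174\right) = \left(-23\right) 16 \left(-174\right) = \left(-368\right) \left(-174\right) = 64032$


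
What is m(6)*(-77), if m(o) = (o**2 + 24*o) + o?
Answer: -14322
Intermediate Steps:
m(o) = o**2 + 25*o
m(6)*(-77) = (6*(25 + 6))*(-77) = (6*31)*(-77) = 186*(-77) = -14322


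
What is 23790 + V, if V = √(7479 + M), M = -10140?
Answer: 23790 + I*√2661 ≈ 23790.0 + 51.585*I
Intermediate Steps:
V = I*√2661 (V = √(7479 - 10140) = √(-2661) = I*√2661 ≈ 51.585*I)
23790 + V = 23790 + I*√2661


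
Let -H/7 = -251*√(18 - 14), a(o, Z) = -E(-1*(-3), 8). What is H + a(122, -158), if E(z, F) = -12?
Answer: 3526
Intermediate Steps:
a(o, Z) = 12 (a(o, Z) = -1*(-12) = 12)
H = 3514 (H = -(-1757)*√(18 - 14) = -(-1757)*√4 = -(-1757)*2 = -7*(-502) = 3514)
H + a(122, -158) = 3514 + 12 = 3526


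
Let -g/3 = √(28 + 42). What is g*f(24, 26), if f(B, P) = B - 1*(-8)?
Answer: -96*√70 ≈ -803.19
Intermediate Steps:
f(B, P) = 8 + B (f(B, P) = B + 8 = 8 + B)
g = -3*√70 (g = -3*√(28 + 42) = -3*√70 ≈ -25.100)
g*f(24, 26) = (-3*√70)*(8 + 24) = -3*√70*32 = -96*√70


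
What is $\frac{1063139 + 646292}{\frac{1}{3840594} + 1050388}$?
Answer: $\frac{6565230442014}{4034113850473} \approx 1.6274$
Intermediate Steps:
$\frac{1063139 + 646292}{\frac{1}{3840594} + 1050388} = \frac{1709431}{\frac{1}{3840594} + 1050388} = \frac{1709431}{\frac{4034113850473}{3840594}} = 1709431 \cdot \frac{3840594}{4034113850473} = \frac{6565230442014}{4034113850473}$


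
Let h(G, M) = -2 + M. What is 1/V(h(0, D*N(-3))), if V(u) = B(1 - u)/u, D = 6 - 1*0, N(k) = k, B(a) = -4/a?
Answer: 105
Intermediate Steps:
D = 6 (D = 6 + 0 = 6)
V(u) = -4/(u*(1 - u)) (V(u) = (-4/(1 - u))/u = -4/(u*(1 - u)))
1/V(h(0, D*N(-3))) = 1/(4/((-2 + 6*(-3))*(-1 + (-2 + 6*(-3))))) = 1/(4/((-2 - 18)*(-1 + (-2 - 18)))) = 1/(4/(-20*(-1 - 20))) = 1/(4*(-1/20)/(-21)) = 1/(4*(-1/20)*(-1/21)) = 1/(1/105) = 105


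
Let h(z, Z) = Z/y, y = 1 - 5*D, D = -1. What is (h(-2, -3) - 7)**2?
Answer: 225/4 ≈ 56.250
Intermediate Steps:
y = 6 (y = 1 - 5*(-1) = 1 + 5 = 6)
h(z, Z) = Z/6
(h(-2, -3) - 7)**2 = ((1/6)*(-3) - 7)**2 = (-1/2 - 7)**2 = (-15/2)**2 = 225/4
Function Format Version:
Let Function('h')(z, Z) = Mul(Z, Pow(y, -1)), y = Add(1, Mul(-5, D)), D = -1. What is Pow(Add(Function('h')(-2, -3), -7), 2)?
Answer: Rational(225, 4) ≈ 56.250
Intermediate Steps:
y = 6 (y = Add(1, Mul(-5, -1)) = Add(1, 5) = 6)
Function('h')(z, Z) = Mul(Rational(1, 6), Z) (Function('h')(z, Z) = Mul(Z, Pow(6, -1)) = Mul(Z, Rational(1, 6)) = Mul(Rational(1, 6), Z))
Pow(Add(Function('h')(-2, -3), -7), 2) = Pow(Add(Mul(Rational(1, 6), -3), -7), 2) = Pow(Add(Rational(-1, 2), -7), 2) = Pow(Rational(-15, 2), 2) = Rational(225, 4)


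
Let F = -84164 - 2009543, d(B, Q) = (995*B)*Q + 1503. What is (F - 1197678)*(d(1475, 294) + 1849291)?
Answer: -1426264235333440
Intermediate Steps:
d(B, Q) = 1503 + 995*B*Q (d(B, Q) = 995*B*Q + 1503 = 1503 + 995*B*Q)
F = -2093707
(F - 1197678)*(d(1475, 294) + 1849291) = (-2093707 - 1197678)*((1503 + 995*1475*294) + 1849291) = -3291385*((1503 + 431481750) + 1849291) = -3291385*(431483253 + 1849291) = -3291385*433332544 = -1426264235333440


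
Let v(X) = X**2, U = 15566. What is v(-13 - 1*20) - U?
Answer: -14477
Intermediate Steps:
v(-13 - 1*20) - U = (-13 - 1*20)**2 - 1*15566 = (-13 - 20)**2 - 15566 = (-33)**2 - 15566 = 1089 - 15566 = -14477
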